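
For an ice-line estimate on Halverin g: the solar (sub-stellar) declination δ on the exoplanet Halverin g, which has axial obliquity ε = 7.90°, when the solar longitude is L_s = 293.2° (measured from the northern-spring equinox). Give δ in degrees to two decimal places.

δ = -7.26°

sin δ = sin ε · sin L_s = sin 7.90° × sin 293.2° = -0.126330.
δ = arcsin(-0.126330) = -7.26°.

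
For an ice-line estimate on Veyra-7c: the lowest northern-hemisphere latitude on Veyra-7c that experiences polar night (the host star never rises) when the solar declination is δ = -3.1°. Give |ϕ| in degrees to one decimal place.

|ϕ| = 86.9°

Polar night requires cos h₀ = −tan ϕ tan δ ≥ 1, i.e. tan ϕ tan δ ≤ −1.
The boundary is |tan ϕ| · |tan δ| = 1, so |ϕ| = 90° − |δ| = 90° − 3.1° = 86.9° in the northern hemisphere.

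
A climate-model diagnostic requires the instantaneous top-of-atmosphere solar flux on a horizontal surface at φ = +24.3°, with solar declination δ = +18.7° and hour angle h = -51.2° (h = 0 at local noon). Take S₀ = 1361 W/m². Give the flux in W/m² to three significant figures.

cos θ_z = sin φ sin δ + cos φ cos δ cos h = 0.131937 + 0.540941 = 0.672878.
Flux = S₀ · cos θ_z = 1361 × 0.672878 = 915.8 W/m².

916 W/m²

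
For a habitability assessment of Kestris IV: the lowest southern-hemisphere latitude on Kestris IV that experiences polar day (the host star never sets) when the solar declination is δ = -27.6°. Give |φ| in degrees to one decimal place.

Polar day requires cos H₀ = −tan φ tan δ ≤ −1, i.e. tan φ tan δ ≥ 1.
The boundary is |tan φ| · |tan δ| = 1, so |φ| = 90° − |δ| = 90° − 27.6° = 62.4° in the southern hemisphere.

|φ| = 62.4°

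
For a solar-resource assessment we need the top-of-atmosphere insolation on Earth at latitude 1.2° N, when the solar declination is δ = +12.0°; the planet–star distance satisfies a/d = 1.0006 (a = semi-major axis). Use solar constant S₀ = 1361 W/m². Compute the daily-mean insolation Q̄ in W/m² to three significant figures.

Q̄ ≈ 427 W/m²

cos H₀ = −tan(+1.2°) tan(+12.000°) = -0.0045, H₀ = 1.5752 rad.
Bracket: H₀ sin φ sin δ + cos φ cos δ sin H₀ = 1.5752×0.02094×0.20791 + 0.99978×0.97815×0.99999 = 0.006858 + 0.977925 = 0.984783.
Inverse-square distance factor (a/d)² = 1.0006² = 1.001200.
Q̄ = (S₀/π) × 1.001200 × [bracket] = (1361/π) × 1.001200 × 0.984783 = 427.1 W/m².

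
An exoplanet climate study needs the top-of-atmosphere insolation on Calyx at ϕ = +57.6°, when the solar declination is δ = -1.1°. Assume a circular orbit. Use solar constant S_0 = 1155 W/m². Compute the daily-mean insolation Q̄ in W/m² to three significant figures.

Q̄ ≈ 188 W/m²

cos h₀ = −tan(+57.6°) tan(-1.100°) = 0.0303, h₀ = 1.5405 rad.
Bracket: h₀ sin ϕ sin δ + cos ϕ cos δ sin h₀ = 1.5405×0.84433×-0.01920 + 0.53583×0.99982×0.99954 = -0.024973 + 0.535487 = 0.510514.
Q̄ = (S_0/π) × [bracket] = (1155/π) × 0.510514 = 187.7 W/m².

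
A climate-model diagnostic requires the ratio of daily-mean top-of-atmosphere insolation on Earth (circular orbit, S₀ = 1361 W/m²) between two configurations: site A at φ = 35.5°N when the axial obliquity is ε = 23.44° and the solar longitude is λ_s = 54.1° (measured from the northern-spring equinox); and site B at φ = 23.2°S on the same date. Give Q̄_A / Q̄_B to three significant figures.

Q̄_A / Q̄_B ≈ 1.60

— Configuration A (φ=+35.5°):
Solar declination: sin δ = sin ε · sin λ_s = sin 23.44° × sin 54.1° = 0.32223, so δ = +18.798°.
cos H₀ = −tan(+35.5°) tan(+18.798°) = -0.2428, H₀ = 1.8160 rad.
Bracket: H₀ sin φ sin δ + cos φ cos δ sin H₀ = 1.8160×0.58070×0.32223 + 0.81412×0.94666×0.97008 = 0.339808 + 0.747636 = 1.087444.
Q̄ = (S₀/π) × [bracket] = (1361/π) × 1.087444 = 471.10 W/m².
— Configuration B (φ=-23.2°):
cos H₀ = −tan(-23.2°) tan(+18.798°) = 0.1459, H₀ = 1.4244 rad.
Bracket: H₀ sin φ sin δ + cos φ cos δ sin H₀ = 1.4244×-0.39394×0.32223 + 0.91914×0.94666×0.98930 = -0.180812 + 0.860803 = 0.679991.
Q̄ = (S₀/π) × [bracket] = (1361/π) × 0.679991 = 294.59 W/m².
Ratio Q̄_A / Q̄_B = 471.10 / 294.59 = 1.599.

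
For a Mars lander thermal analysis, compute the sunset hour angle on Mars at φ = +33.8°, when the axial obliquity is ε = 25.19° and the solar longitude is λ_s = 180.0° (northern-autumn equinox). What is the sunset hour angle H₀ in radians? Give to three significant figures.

Solar declination: sin δ = sin ε · sin λ_s = sin 25.19° × sin 180.0° = 0.00000, so δ = +0.000°.
cos H₀ = −tan φ · tan δ = −tan(+33.8°) × tan(+0.000°) = -0.0000, so H₀ = 1.5708 rad = 90.00°.

H₀ = 1.57 rad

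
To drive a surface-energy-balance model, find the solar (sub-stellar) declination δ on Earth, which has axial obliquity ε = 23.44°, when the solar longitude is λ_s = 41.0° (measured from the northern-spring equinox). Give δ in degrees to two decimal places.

sin δ = sin ε · sin λ_s = sin 23.44° × sin 41.0° = 0.260973.
δ = arcsin(0.260973) = +15.13°.

δ = +15.13°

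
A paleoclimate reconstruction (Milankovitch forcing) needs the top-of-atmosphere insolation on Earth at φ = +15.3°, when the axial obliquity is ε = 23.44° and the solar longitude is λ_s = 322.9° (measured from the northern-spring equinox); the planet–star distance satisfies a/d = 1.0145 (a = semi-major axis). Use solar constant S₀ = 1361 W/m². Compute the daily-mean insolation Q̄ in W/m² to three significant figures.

Solar declination: sin δ = sin ε · sin λ_s = sin 23.44° × sin 322.9° = -0.23995, so δ = -13.884°.
cos H₀ = −tan(+15.3°) tan(-13.884°) = 0.0676, H₀ = 1.5031 rad.
Bracket: H₀ sin φ sin δ + cos φ cos δ sin H₀ = 1.5031×0.26387×-0.23995 + 0.96456×0.97079×0.99771 = -0.095170 + 0.934241 = 0.839071.
Inverse-square distance factor (a/d)² = 1.0145² = 1.029210.
Q̄ = (S₀/π) × 1.029210 × [bracket] = (1361/π) × 1.029210 × 0.839071 = 374.1 W/m².

Q̄ ≈ 374 W/m²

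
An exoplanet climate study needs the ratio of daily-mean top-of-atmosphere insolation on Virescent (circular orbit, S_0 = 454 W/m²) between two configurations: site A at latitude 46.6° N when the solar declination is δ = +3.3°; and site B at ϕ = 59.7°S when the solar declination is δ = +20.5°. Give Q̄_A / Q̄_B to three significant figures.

Q̄_A / Q̄_B ≈ 7.67

— Configuration A (ϕ=+46.6°):
cos h₀ = −tan(+46.6°) tan(+3.300°) = -0.0610, h₀ = 1.6318 rad.
Bracket: h₀ sin ϕ sin δ + cos ϕ cos δ sin h₀ = 1.6318×0.72657×0.05756 + 0.68709×0.99834×0.99814 = 0.068244 + 0.684674 = 0.752918.
Q̄ = (S_0/π) × [bracket] = (454/π) × 0.752918 = 108.81 W/m².
— Configuration B (ϕ=-59.7°):
cos h₀ = −tan(-59.7°) tan(+20.500°) = 0.6398, h₀ = 0.8765 rad.
Bracket: h₀ sin ϕ sin δ + cos ϕ cos δ sin h₀ = 0.8765×-0.86340×0.35021 + 0.50453×0.93667×0.76852 = -0.265028 + 0.363186 = 0.098158.
Q̄ = (S_0/π) × [bracket] = (454/π) × 0.098158 = 14.185 W/m².
Ratio Q̄_A / Q̄_B = 108.81 / 14.185 = 7.671.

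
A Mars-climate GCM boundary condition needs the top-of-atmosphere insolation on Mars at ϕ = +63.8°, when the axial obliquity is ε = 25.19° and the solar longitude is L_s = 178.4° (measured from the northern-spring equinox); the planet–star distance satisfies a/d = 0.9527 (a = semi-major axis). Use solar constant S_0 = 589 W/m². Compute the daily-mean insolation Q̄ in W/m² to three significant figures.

Solar declination: sin δ = sin ε · sin L_s = sin 25.19° × sin 178.4° = 0.01188, so δ = +0.681°.
cos h₀ = −tan(+63.8°) tan(+0.681°) = -0.0242, h₀ = 1.5950 rad.
Bracket: h₀ sin ϕ sin δ + cos ϕ cos δ sin h₀ = 1.5950×0.89726×0.01188 + 0.44151×0.99993×0.99971 = 0.017002 + 0.441351 = 0.458353.
Inverse-square distance factor (a/d)² = 0.9527² = 0.907637.
Q̄ = (S_0/π) × 0.907637 × [bracket] = (589/π) × 0.907637 × 0.458353 = 78.00 W/m².

Q̄ ≈ 78.0 W/m²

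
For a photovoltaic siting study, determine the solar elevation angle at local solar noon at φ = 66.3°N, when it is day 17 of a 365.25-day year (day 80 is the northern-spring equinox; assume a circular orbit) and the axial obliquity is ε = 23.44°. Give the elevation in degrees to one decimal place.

3.1°

Solar longitude: λ_s = 360° × (17 − 80)/365.25 = -62.094°, i.e. -62.094° + 360° = 297.906°.
sin δ = sin 23.44° × sin 297.906° = -0.35153, so δ = -20.581°.
At local noon the hour angle is zero, so the zenith angle equals |φ − δ| = |+66.3° − (-20.581°)| = 86.881°.
Elevation = 90° − 86.881° = 3.1°.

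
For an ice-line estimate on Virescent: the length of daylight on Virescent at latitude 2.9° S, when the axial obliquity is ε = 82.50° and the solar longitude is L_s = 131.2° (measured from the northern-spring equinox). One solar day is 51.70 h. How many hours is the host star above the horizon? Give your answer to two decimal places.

Solar declination: sin δ = sin ε · sin L_s = sin 82.50° × sin 131.2° = 0.74598, so δ = +48.243°.
cos h₀ = −tan ϕ · tan δ = −tan(-2.9°) × tan(+48.243°) = 0.0567, so h₀ = 1.5140 rad = 86.75°.
Daylight = 2h₀/(2π) × 51.70 h = (1.5140/π) × 51.70 = 24.92 h.

24.92 h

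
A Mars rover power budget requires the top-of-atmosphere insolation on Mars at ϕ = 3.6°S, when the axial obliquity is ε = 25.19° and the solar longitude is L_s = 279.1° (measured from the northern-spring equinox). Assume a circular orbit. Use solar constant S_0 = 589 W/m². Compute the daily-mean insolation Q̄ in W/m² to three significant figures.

Q̄ ≈ 178 W/m²

Solar declination: sin δ = sin ε · sin L_s = sin 25.19° × sin 279.1° = -0.42026, so δ = -24.851°.
cos h₀ = −tan(-3.6°) tan(-24.851°) = -0.0291, h₀ = 1.5999 rad.
Bracket: h₀ sin ϕ sin δ + cos ϕ cos δ sin h₀ = 1.5999×-0.06279×-0.42026 + 0.99803×0.90740×0.99958 = 0.042218 + 0.905232 = 0.947450.
Q̄ = (S_0/π) × [bracket] = (589/π) × 0.947450 = 177.6 W/m².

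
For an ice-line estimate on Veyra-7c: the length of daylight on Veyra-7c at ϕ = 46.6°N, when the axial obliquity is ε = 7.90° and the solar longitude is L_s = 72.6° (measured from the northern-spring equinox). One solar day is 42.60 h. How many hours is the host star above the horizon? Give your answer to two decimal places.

23.20 h

Solar declination: sin δ = sin ε · sin L_s = sin 7.90° × sin 72.6° = 0.13116, so δ = +7.536°.
cos h₀ = −tan ϕ · tan δ = −tan(+46.6°) × tan(+7.536°) = -0.1399, so h₀ = 1.7112 rad = 98.04°.
Daylight = 2h₀/(2π) × 42.60 h = (1.7112/π) × 42.60 = 23.20 h.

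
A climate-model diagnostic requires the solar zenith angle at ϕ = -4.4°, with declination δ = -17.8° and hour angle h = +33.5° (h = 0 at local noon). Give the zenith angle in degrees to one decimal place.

cos θ_z = sin ϕ sin δ + cos ϕ cos δ cos h = 0.023453 + 0.791627 = 0.815080.
θ_z = arccos(0.815080) = 35.4°.

θ_z = 35.4°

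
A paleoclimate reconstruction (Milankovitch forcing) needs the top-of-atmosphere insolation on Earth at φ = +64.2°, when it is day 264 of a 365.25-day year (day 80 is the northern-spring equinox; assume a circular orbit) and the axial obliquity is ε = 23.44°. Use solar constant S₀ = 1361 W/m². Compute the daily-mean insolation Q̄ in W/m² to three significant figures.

Solar longitude: λ_s = 360° × (264 − 80)/365.25 = 181.355°.
sin δ = sin 23.44° × sin 181.355° = -0.00941, so δ = -0.539°.
cos H₀ = −tan(+64.2°) tan(-0.539°) = 0.0195, H₀ = 1.5513 rad.
Bracket: H₀ sin φ sin δ + cos φ cos δ sin H₀ = 1.5513×0.90032×-0.00941 + 0.43523×0.99996×0.99981 = -0.013143 + 0.435130 = 0.421987.
Q̄ = (S₀/π) × [bracket] = (1361/π) × 0.421987 = 182.8 W/m².

Q̄ ≈ 183 W/m²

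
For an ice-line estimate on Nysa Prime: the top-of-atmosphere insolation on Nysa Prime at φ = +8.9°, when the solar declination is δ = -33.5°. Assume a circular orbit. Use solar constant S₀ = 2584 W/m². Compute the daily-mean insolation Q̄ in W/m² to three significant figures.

cos H₀ = −tan(+8.9°) tan(-33.500°) = 0.1036, H₀ = 1.4670 rad.
Bracket: H₀ sin φ sin δ + cos φ cos δ sin H₀ = 1.4670×0.15471×-0.55194 + 0.98796×0.83389×0.99461 = -0.125268 + 0.819409 = 0.694141.
Q̄ = (S₀/π) × [bracket] = (2584/π) × 0.694141 = 570.9 W/m².

Q̄ ≈ 571 W/m²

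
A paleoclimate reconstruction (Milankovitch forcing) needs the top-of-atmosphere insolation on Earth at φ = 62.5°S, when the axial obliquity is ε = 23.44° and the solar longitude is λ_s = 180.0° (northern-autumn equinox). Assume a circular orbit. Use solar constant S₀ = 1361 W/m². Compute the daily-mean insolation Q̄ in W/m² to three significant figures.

Solar declination: sin δ = sin ε · sin λ_s = sin 23.44° × sin 180.0° = 0.00000, so δ = +0.000°.
cos H₀ = −tan(-62.5°) tan(+0.000°) = 0.0000, H₀ = 1.5708 rad.
Bracket: H₀ sin φ sin δ + cos φ cos δ sin H₀ = 1.5708×-0.88701×0.00000 + 0.46175×1.00000×1.00000 = -0.000000 + 0.461750 = 0.461750.
Q̄ = (S₀/π) × [bracket] = (1361/π) × 0.461750 = 200.0 W/m².

Q̄ ≈ 200 W/m²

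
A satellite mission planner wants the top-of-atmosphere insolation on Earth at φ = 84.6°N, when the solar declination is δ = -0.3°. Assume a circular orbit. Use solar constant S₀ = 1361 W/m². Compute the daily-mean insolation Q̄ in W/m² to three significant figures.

cos H₀ = −tan(+84.6°) tan(-0.300°) = 0.0554, H₀ = 1.5154 rad.
Bracket: H₀ sin φ sin δ + cos φ cos δ sin H₀ = 1.5154×0.99556×-0.00524 + 0.09411×0.99999×0.99846 = -0.007905 + 0.093964 = 0.086059.
Q̄ = (S₀/π) × [bracket] = (1361/π) × 0.086059 = 37.28 W/m².

Q̄ ≈ 37.3 W/m²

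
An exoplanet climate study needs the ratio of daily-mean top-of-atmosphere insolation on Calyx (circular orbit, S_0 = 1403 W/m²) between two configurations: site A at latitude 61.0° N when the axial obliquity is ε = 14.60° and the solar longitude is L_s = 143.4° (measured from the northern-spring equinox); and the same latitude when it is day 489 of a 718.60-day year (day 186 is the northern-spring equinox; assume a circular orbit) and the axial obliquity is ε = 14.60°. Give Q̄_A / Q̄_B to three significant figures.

Q̄_A / Q̄_B ≈ 1.07

— Configuration A (ϕ=+61.0°):
Solar declination: sin δ = sin ε · sin L_s = sin 14.60° × sin 143.4° = 0.15029, so δ = +8.644°.
cos h₀ = −tan(+61.0°) tan(+8.644°) = -0.2742, h₀ = 1.8486 rad.
Bracket: h₀ sin ϕ sin δ + cos ϕ cos δ sin h₀ = 1.8486×0.87462×0.15029 + 0.48481×0.98864×0.96166 = 0.242992 + 0.460926 = 0.703918.
Q̄ = (S_0/π) × [bracket] = (1403/π) × 0.703918 = 314.36 W/m².
— Configuration B (ϕ=+61.0°):
Solar longitude: L_s = 360° × (489 − 186)/718.60 = 151.795°.
sin δ = sin 14.60° × sin 151.795° = 0.11913, so δ = +6.842°.
cos h₀ = −tan(+61.0°) tan(+6.842°) = -0.2165, h₀ = 1.7890 rad.
Bracket: h₀ sin ϕ sin δ + cos ϕ cos δ sin h₀ = 1.7890×0.87462×0.11913 + 0.48481×0.99288×0.97629 = 0.186402 + 0.469945 = 0.656347.
Q̄ = (S_0/π) × [bracket] = (1403/π) × 0.656347 = 293.12 W/m².
Ratio Q̄_A / Q̄_B = 314.36 / 293.12 = 1.072.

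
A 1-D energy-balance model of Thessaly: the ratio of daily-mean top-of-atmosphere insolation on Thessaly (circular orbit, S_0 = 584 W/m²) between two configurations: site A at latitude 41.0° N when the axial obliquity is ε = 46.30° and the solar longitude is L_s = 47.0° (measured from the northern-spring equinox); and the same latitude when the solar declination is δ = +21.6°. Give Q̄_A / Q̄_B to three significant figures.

Q̄_A / Q̄_B ≈ 1.14

— Configuration A (ϕ=+41.0°):
Solar declination: sin δ = sin ε · sin L_s = sin 46.30° × sin 47.0° = 0.52874, so δ = +31.921°.
cos h₀ = −tan(+41.0°) tan(+31.921°) = -0.5415, h₀ = 2.1430 rad.
Bracket: h₀ sin ϕ sin δ + cos ϕ cos δ sin h₀ = 2.1430×0.65606×0.52874 + 0.75471×0.84878×0.84069 = 0.743375 + 0.538532 = 1.281907.
Q̄ = (S_0/π) × [bracket] = (584/π) × 1.281907 = 238.30 W/m².
— Configuration B (ϕ=+41.0°):
cos h₀ = −tan(+41.0°) tan(+21.600°) = -0.3442, h₀ = 1.9222 rad.
Bracket: h₀ sin ϕ sin δ + cos ϕ cos δ sin h₀ = 1.9222×0.65606×0.36812 + 0.75471×0.92978×0.93891 = 0.464228 + 0.658847 = 1.123075.
Q̄ = (S_0/π) × [bracket] = (584/π) × 1.123075 = 208.77 W/m².
Ratio Q̄_A / Q̄_B = 238.30 / 208.77 = 1.141.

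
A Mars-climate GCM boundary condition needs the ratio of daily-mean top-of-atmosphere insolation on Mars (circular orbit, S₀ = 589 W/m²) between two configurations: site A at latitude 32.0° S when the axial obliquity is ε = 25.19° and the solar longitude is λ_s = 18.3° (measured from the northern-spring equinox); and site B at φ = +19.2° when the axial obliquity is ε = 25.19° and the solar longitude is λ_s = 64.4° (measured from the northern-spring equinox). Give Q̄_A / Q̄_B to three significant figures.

— Configuration A (φ=-32.0°):
Solar declination: sin δ = sin ε · sin λ_s = sin 25.19° × sin 18.3° = 0.13364, so δ = +7.680°.
cos H₀ = −tan(-32.0°) tan(+7.680°) = 0.0843, H₀ = 1.4864 rad.
Bracket: H₀ sin φ sin δ + cos φ cos δ sin H₀ = 1.4864×-0.52992×0.13364 + 0.84805×0.99103×0.99644 = -0.105265 + 0.837451 = 0.732186.
Q̄ = (S₀/π) × [bracket] = (589/π) × 0.732186 = 137.27 W/m².
— Configuration B (φ=+19.2°):
Solar declination: sin δ = sin ε · sin λ_s = sin 25.19° × sin 64.4° = 0.38384, so δ = +22.572°.
cos H₀ = −tan(+19.2°) tan(+22.572°) = -0.1448, H₀ = 1.7161 rad.
Bracket: H₀ sin φ sin δ + cos φ cos δ sin H₀ = 1.7161×0.32887×0.38384 + 0.94438×0.92340×0.98947 = 0.216629 + 0.862858 = 1.079487.
Q̄ = (S₀/π) × [bracket] = (589/π) × 1.079487 = 202.39 W/m².
Ratio Q̄_A / Q̄_B = 137.27 / 202.39 = 0.6782.

Q̄_A / Q̄_B ≈ 0.678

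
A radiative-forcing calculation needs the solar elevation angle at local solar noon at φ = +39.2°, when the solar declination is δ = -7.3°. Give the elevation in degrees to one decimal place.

43.5°

At local noon the hour angle is zero, so the zenith angle equals |φ − δ| = |+39.2° − (-7.300°)| = 46.500°.
Elevation = 90° − 46.500° = 43.5°.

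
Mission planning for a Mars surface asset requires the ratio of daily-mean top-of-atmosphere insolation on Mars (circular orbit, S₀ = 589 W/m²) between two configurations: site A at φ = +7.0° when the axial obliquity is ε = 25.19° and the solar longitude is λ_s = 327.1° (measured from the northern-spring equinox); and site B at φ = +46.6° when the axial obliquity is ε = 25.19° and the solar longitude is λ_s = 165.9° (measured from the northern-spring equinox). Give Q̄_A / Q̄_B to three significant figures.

— Configuration A (φ=+7.0°):
Solar declination: sin δ = sin ε · sin λ_s = sin 25.19° × sin 327.1° = -0.23119, so δ = -13.367°.
cos H₀ = −tan(+7.0°) tan(-13.367°) = 0.0292, H₀ = 1.5416 rad.
Bracket: H₀ sin φ sin δ + cos φ cos δ sin H₀ = 1.5416×0.12187×-0.23119 + 0.99255×0.97291×0.99957 = -0.043435 + 0.965247 = 0.921812.
Q̄ = (S₀/π) × [bracket] = (589/π) × 0.921812 = 172.83 W/m².
— Configuration B (φ=+46.6°):
Solar declination: sin δ = sin ε · sin λ_s = sin 25.19° × sin 165.9° = 0.10369, so δ = +5.952°.
cos H₀ = −tan(+46.6°) tan(+5.952°) = -0.1102, H₀ = 1.6813 rad.
Bracket: H₀ sin φ sin δ + cos φ cos δ sin H₀ = 1.6813×0.72657×0.10369 + 0.68709×0.99461×0.99390 = 0.126666 + 0.679218 = 0.805884.
Q̄ = (S₀/π) × [bracket] = (589/π) × 0.805884 = 151.09 W/m².
Ratio Q̄_A / Q̄_B = 172.83 / 151.09 = 1.144.

Q̄_A / Q̄_B ≈ 1.14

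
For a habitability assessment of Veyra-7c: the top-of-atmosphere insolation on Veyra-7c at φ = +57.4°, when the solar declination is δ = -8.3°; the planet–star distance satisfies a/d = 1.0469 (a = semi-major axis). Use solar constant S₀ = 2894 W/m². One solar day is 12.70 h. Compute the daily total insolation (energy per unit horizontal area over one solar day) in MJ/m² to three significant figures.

cos H₀ = −tan(+57.4°) tan(-8.300°) = 0.2281, H₀ = 1.3407 rad.
Bracket: H₀ sin φ sin δ + cos φ cos δ sin H₀ = 1.3407×0.84245×-0.14436 + 0.53877×0.98953×0.97363 = -0.163051 + 0.519070 = 0.356019.
Inverse-square distance factor (a/d)² = 1.0469² = 1.096000.
Q̄ = (S₀/π) × 1.096000 × [bracket] = (2894/π) × 1.096000 × 0.356019 = 359.44 W/m².
Daily total = Q̄ × 12.70 h × 3600 s/h = 359.44 × 12.70 × 3600 / 10⁶ = 16.43 MJ/m².

16.4 MJ/m²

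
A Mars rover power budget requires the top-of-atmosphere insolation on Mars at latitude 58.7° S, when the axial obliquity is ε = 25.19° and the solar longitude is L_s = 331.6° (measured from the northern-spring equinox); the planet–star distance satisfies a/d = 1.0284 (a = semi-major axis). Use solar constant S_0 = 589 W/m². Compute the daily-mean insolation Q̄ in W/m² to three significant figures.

Q̄ ≈ 161 W/m²

Solar declination: sin δ = sin ε · sin L_s = sin 25.19° × sin 331.6° = -0.20244, so δ = -11.679°.
cos h₀ = −tan(-58.7°) tan(-11.679°) = -0.3400, h₀ = 1.9177 rad.
Bracket: h₀ sin ϕ sin δ + cos ϕ cos δ sin h₀ = 1.9177×-0.85446×-0.20244 + 0.51952×0.97930×0.94043 = 0.331718 + 0.478459 = 0.810177.
Inverse-square distance factor (a/d)² = 1.0284² = 1.057607.
Q̄ = (S_0/π) × 1.057607 × [bracket] = (589/π) × 1.057607 × 0.810177 = 160.6 W/m².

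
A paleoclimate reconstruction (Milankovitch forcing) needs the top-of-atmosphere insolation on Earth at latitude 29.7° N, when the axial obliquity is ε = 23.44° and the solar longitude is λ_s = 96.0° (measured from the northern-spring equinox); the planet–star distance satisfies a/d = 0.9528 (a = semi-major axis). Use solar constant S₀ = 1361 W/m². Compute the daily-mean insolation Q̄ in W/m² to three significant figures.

Solar declination: sin δ = sin ε · sin λ_s = sin 23.44° × sin 96.0° = 0.39561, so δ = +23.304°.
cos H₀ = −tan(+29.7°) tan(+23.304°) = -0.2457, H₀ = 1.8190 rad.
Bracket: H₀ sin φ sin δ + cos φ cos δ sin H₀ = 1.8190×0.49546×0.39561 + 0.86863×0.91842×0.96935 = 0.356540 + 0.773316 = 1.129856.
Inverse-square distance factor (a/d)² = 0.9528² = 0.907828.
Q̄ = (S₀/π) × 0.907828 × [bracket] = (1361/π) × 0.907828 × 1.129856 = 444.4 W/m².

Q̄ ≈ 444 W/m²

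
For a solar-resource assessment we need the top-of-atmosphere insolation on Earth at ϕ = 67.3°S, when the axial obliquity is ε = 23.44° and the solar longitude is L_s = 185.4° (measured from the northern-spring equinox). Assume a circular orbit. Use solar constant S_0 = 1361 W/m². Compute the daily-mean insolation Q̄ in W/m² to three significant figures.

Q̄ ≈ 191 W/m²

Solar declination: sin δ = sin ε · sin L_s = sin 23.44° × sin 185.4° = -0.03744, so δ = -2.145°.
cos h₀ = −tan(-67.3°) tan(-2.145°) = -0.0896, h₀ = 1.6605 rad.
Bracket: h₀ sin ϕ sin δ + cos ϕ cos δ sin h₀ = 1.6605×-0.92254×-0.03744 + 0.38591×0.99930×0.99598 = 0.057353 + 0.384090 = 0.441443.
Q̄ = (S_0/π) × [bracket] = (1361/π) × 0.441443 = 191.2 W/m².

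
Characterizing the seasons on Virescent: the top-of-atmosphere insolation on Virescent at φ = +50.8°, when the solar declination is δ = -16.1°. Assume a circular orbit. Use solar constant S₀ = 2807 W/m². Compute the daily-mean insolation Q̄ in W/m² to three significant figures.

Q̄ ≈ 275 W/m²

cos H₀ = −tan(+50.8°) tan(-16.100°) = 0.3539, H₀ = 1.2091 rad.
Bracket: H₀ sin φ sin δ + cos φ cos δ sin H₀ = 1.2091×0.77494×-0.27731 + 0.63203×0.96078×0.93528 = -0.259834 + 0.567941 = 0.308107.
Q̄ = (S₀/π) × [bracket] = (2807/π) × 0.308107 = 275.3 W/m².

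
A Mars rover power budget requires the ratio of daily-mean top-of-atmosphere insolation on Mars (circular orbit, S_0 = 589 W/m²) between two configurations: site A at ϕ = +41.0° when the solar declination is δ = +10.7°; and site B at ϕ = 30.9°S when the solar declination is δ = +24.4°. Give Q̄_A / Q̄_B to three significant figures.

Q̄_A / Q̄_B ≈ 1.98

— Configuration A (ϕ=+41.0°):
cos h₀ = −tan(+41.0°) tan(+10.700°) = -0.1643, h₀ = 1.7358 rad.
Bracket: h₀ sin ϕ sin δ + cos ϕ cos δ sin h₀ = 1.7358×0.65606×0.18567 + 0.75471×0.98261×0.98642 = 0.211439 + 0.731515 = 0.942954.
Q̄ = (S_0/π) × [bracket] = (589/π) × 0.942954 = 176.79 W/m².
— Configuration B (ϕ=-30.9°):
cos h₀ = −tan(-30.9°) tan(+24.400°) = 0.2715, h₀ = 1.2959 rad.
Bracket: h₀ sin ϕ sin δ + cos ϕ cos δ sin h₀ = 1.2959×-0.51354×0.41310 + 0.85806×0.91068×0.96244 = -0.274917 + 0.752068 = 0.477151.
Q̄ = (S_0/π) × [bracket] = (589/π) × 0.477151 = 89.458 W/m².
Ratio Q̄_A / Q̄_B = 176.79 / 89.458 = 1.976.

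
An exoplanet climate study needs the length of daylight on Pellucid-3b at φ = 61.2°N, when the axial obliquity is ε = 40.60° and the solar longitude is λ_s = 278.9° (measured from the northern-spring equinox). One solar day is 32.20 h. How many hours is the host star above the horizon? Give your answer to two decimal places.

0.00 h

Solar declination: sin δ = sin ε · sin λ_s = sin 40.60° × sin 278.9° = -0.64294, so δ = -40.011°.
cos H₀ = −tan φ · tan δ = 1.5269 ≥ 1, so the host star never rises (polar night) and H₀ = 0.
Daylight = 2H₀/(2π) × 32.20 h = (0.0000/π) × 32.20 = 0.00 h.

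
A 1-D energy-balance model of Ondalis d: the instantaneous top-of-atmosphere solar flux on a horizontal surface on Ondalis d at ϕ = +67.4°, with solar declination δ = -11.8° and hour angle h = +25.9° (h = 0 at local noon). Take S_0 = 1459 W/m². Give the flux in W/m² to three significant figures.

218 W/m²

cos θ_z = sin ϕ sin δ + cos ϕ cos δ cos h = -0.188793 + 0.338390 = 0.149597.
Flux = S_0 · cos θ_z = 1459 × 0.149597 = 218.3 W/m².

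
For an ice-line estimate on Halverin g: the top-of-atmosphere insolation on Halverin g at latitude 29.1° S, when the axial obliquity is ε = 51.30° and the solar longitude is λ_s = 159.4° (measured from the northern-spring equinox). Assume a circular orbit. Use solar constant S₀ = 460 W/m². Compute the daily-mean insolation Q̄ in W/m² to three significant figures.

Q̄ ≈ 93.9 W/m²

Solar declination: sin δ = sin ε · sin λ_s = sin 51.30° × sin 159.4° = 0.27459, so δ = +15.937°.
cos H₀ = −tan(-29.1°) tan(+15.937°) = 0.1589, H₀ = 1.4112 rad.
Bracket: H₀ sin φ sin δ + cos φ cos δ sin H₀ = 1.4112×-0.48634×0.27459 + 0.87377×0.96156×0.98729 = -0.188457 + 0.829504 = 0.641047.
Q̄ = (S₀/π) × [bracket] = (460/π) × 0.641047 = 93.86 W/m².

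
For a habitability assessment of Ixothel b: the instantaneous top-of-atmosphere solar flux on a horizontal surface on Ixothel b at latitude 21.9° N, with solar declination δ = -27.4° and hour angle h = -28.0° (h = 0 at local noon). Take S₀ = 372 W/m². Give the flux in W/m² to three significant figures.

207 W/m²

cos θ_z = sin φ sin δ + cos φ cos δ cos h = -0.171649 + 0.727326 = 0.555677.
Flux = S₀ · cos θ_z = 372 × 0.555677 = 206.7 W/m².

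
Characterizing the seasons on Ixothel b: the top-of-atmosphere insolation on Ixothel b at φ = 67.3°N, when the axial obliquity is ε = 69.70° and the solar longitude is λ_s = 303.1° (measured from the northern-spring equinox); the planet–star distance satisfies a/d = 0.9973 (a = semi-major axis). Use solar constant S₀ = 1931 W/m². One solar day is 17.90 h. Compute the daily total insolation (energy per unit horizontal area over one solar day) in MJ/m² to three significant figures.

Solar declination: sin δ = sin ε · sin λ_s = sin 69.70° × sin 303.1° = -0.78569, so δ = -51.784°.
cos H₀ = −tan(+67.3°) tan(-51.784°) = 3.0362 ≥ 1 ⇒ polar night, H₀ = 0 and Q̄ = 0.
Inverse-square distance factor (a/d)² = 0.9973² = 0.994607.
Daily total = Q̄ × 17.90 h × 3600 s/h = 0.00 MJ/m².

0.00 MJ/m²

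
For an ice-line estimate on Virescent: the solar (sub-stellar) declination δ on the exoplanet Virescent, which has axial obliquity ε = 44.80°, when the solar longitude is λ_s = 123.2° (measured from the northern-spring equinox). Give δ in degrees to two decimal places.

δ = +36.13°

sin δ = sin ε · sin λ_s = sin 44.80° × sin 123.2° = 0.589613.
δ = arcsin(0.589613) = +36.13°.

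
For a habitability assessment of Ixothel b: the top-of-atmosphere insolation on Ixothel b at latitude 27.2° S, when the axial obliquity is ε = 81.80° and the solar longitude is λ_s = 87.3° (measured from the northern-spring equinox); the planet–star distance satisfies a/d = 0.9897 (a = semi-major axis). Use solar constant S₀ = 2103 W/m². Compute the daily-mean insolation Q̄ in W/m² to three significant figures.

Q̄ ≈ 0.00 W/m²

Solar declination: sin δ = sin ε · sin λ_s = sin 81.80° × sin 87.3° = 0.98868, so δ = +81.370°.
cos H₀ = −tan(-27.2°) tan(+81.370°) = 3.3861 ≥ 1 ⇒ polar night, H₀ = 0 and Q̄ = 0.
Inverse-square distance factor (a/d)² = 0.9897² = 0.979506.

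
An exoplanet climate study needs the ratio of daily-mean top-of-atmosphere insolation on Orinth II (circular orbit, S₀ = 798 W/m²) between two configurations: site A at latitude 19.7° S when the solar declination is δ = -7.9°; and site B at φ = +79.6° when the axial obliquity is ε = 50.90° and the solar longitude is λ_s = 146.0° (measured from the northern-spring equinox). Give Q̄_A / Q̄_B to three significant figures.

Q̄_A / Q̄_B ≈ 0.751

— Configuration A (φ=-19.7°):
cos H₀ = −tan(-19.7°) tan(-7.900°) = -0.0497, H₀ = 1.6205 rad.
Bracket: H₀ sin φ sin δ + cos φ cos δ sin H₀ = 1.6205×-0.33710×-0.13744 + 0.94147×0.99051×0.99876 = 0.075079 + 0.931379 = 1.006458.
Q̄ = (S₀/π) × [bracket] = (798/π) × 1.006458 = 255.65 W/m².
— Configuration B (φ=+79.6°):
Solar declination: sin δ = sin ε · sin λ_s = sin 50.90° × sin 146.0° = 0.43396, so δ = +25.719°.
cos H₀ = −tan(+79.6°) tan(+25.719°) = -2.6245 ≤ −1 ⇒ polar day, H₀ = π.
Bracket: H₀ sin φ sin δ + cos φ cos δ sin H₀ = 3.1416×0.98357×0.43396 + 0.18052×0.90093×0.00000 = 1.340929 + 0.000000 = 1.340929.
Q̄ = (S₀/π) × [bracket] = (798/π) × 1.340929 = 340.61 W/m².
Ratio Q̄_A / Q̄_B = 255.65 / 340.61 = 0.7506.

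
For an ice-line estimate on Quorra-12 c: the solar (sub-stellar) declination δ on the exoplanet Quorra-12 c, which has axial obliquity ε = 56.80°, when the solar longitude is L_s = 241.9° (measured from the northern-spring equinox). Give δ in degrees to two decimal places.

δ = -47.57°

sin δ = sin ε · sin L_s = sin 56.80° × sin 241.9° = -0.738132.
δ = arcsin(-0.738132) = -47.57°.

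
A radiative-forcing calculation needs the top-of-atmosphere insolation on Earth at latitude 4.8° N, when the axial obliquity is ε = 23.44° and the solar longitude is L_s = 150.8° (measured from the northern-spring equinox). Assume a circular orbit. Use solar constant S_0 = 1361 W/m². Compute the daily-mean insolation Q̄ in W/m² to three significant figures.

Q̄ ≈ 435 W/m²

Solar declination: sin δ = sin ε · sin L_s = sin 23.44° × sin 150.8° = 0.19406, so δ = +11.190°.
cos h₀ = −tan(+4.8°) tan(+11.190°) = -0.0166, h₀ = 1.5874 rad.
Bracket: h₀ sin ϕ sin δ + cos ϕ cos δ sin h₀ = 1.5874×0.08368×0.19406 + 0.99649×0.98099×0.99986 = 0.025778 + 0.977410 = 1.003188.
Q̄ = (S_0/π) × [bracket] = (1361/π) × 1.003188 = 434.6 W/m².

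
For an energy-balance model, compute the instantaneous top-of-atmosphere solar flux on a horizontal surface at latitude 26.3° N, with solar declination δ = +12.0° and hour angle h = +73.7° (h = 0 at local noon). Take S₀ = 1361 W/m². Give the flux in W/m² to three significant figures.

460 W/m²

cos θ_z = sin φ sin δ + cos φ cos δ cos h = 0.092120 + 0.246116 = 0.338236.
Flux = S₀ · cos θ_z = 1361 × 0.338236 = 460.3 W/m².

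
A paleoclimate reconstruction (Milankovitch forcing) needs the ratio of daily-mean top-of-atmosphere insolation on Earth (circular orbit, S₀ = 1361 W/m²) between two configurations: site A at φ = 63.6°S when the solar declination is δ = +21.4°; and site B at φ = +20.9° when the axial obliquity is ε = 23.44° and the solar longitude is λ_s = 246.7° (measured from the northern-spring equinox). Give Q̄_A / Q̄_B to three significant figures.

Q̄_A / Q̄_B ≈ 0.0565

— Configuration A (φ=-63.6°):
cos H₀ = −tan(-63.6°) tan(+21.400°) = 0.7895, H₀ = 0.6609 rad.
Bracket: H₀ sin φ sin δ + cos φ cos δ sin H₀ = 0.6609×-0.89571×0.36488 + 0.44464×0.93106×0.61379 = -0.216000 + 0.254101 = 0.038101.
Q̄ = (S₀/π) × [bracket] = (1361/π) × 0.038101 = 16.506 W/m².
— Configuration B (φ=+20.9°):
Solar declination: sin δ = sin ε · sin λ_s = sin 23.44° × sin 246.7° = -0.36535, so δ = -21.429°.
cos H₀ = −tan(+20.9°) tan(-21.429°) = 0.1499, H₀ = 1.4204 rad.
Bracket: H₀ sin φ sin δ + cos φ cos δ sin H₀ = 1.4204×0.35674×-0.36535 + 0.93420×0.93087×0.98871 = -0.185128 + 0.859801 = 0.674673.
Q̄ = (S₀/π) × [bracket] = (1361/π) × 0.674673 = 292.28 W/m².
Ratio Q̄_A / Q̄_B = 16.506 / 292.28 = 0.05647.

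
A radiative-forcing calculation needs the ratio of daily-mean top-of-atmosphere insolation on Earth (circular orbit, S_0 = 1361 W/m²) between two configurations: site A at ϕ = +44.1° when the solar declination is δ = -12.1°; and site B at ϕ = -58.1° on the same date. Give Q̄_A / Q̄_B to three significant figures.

— Configuration A (ϕ=+44.1°):
cos h₀ = −tan(+44.1°) tan(-12.100°) = 0.2078, h₀ = 1.3615 rad.
Bracket: h₀ sin ϕ sin δ + cos ϕ cos δ sin h₀ = 1.3615×0.69591×-0.20962 + 0.71813×0.97778×0.97818 = -0.198611 + 0.686852 = 0.488241.
Q̄ = (S_0/π) × [bracket] = (1361/π) × 0.488241 = 211.52 W/m².
— Configuration B (ϕ=-58.1°):
cos h₀ = −tan(-58.1°) tan(-12.100°) = -0.3444, h₀ = 1.9224 rad.
Bracket: h₀ sin ϕ sin δ + cos ϕ cos δ sin h₀ = 1.9224×-0.84897×-0.20962 + 0.52844×0.97778×0.93882 = 0.342112 + 0.485086 = 0.827198.
Q̄ = (S_0/π) × [bracket] = (1361/π) × 0.827198 = 358.36 W/m².
Ratio Q̄_A / Q̄_B = 211.52 / 358.36 = 0.5902.

Q̄_A / Q̄_B ≈ 0.590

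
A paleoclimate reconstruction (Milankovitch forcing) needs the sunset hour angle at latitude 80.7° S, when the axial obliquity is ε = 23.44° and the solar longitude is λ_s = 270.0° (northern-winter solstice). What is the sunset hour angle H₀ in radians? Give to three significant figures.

Solar declination: sin δ = sin ε · sin λ_s = sin 23.44° × sin 270.0° = -0.39779, so δ = -23.440°.
Sunrise equation: cos H₀ = −tan φ · tan δ = -2.6476 ≤ −1, so the Sun never sets (polar day) and H₀ = π.

H₀ = 3.14 rad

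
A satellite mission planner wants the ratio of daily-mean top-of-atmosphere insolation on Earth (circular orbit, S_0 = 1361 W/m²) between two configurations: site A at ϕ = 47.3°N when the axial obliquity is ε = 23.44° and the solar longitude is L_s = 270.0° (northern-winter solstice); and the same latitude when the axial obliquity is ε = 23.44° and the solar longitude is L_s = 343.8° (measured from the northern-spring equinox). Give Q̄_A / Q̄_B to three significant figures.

— Configuration A (ϕ=+47.3°):
Solar declination: sin δ = sin ε · sin L_s = sin 23.44° × sin 270.0° = -0.39779, so δ = -23.440°.
cos h₀ = −tan(+47.3°) tan(-23.440°) = 0.4699, h₀ = 1.0817 rad.
Bracket: h₀ sin ϕ sin δ + cos ϕ cos δ sin h₀ = 1.0817×0.73491×-0.39779 + 0.67816×0.91748×0.88274 = -0.316224 + 0.549239 = 0.233015.
Q̄ = (S_0/π) × [bracket] = (1361/π) × 0.233015 = 100.95 W/m².
— Configuration B (ϕ=+47.3°):
Solar declination: sin δ = sin ε · sin L_s = sin 23.44° × sin 343.8° = -0.11098, so δ = -6.372°.
cos h₀ = −tan(+47.3°) tan(-6.372°) = 0.1210, h₀ = 1.4495 rad.
Bracket: h₀ sin ϕ sin δ + cos ϕ cos δ sin h₀ = 1.4495×0.73491×-0.11098 + 0.67816×0.99382×0.99265 = -0.118222 + 0.669015 = 0.550793.
Q̄ = (S_0/π) × [bracket] = (1361/π) × 0.550793 = 238.61 W/m².
Ratio Q̄_A / Q̄_B = 100.95 / 238.61 = 0.4231.

Q̄_A / Q̄_B ≈ 0.423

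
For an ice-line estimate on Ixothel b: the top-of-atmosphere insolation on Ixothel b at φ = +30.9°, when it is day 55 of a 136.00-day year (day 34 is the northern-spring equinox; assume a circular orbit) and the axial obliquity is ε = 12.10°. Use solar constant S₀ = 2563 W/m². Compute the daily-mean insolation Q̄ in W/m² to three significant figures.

Q̄ ≈ 807 W/m²

Solar longitude: λ_s = 360° × (55 − 34)/136.00 = 55.588°.
sin δ = sin 12.10° × sin 55.588° = 0.17293, so δ = +9.958°.
cos H₀ = −tan(+30.9°) tan(+9.958°) = -0.1051, H₀ = 1.6761 rad.
Bracket: H₀ sin φ sin δ + cos φ cos δ sin H₀ = 1.6761×0.51354×0.17293 + 0.85806×0.98493×0.99446 = 0.148849 + 0.840447 = 0.989296.
Q̄ = (S₀/π) × [bracket] = (2563/π) × 0.989296 = 807.1 W/m².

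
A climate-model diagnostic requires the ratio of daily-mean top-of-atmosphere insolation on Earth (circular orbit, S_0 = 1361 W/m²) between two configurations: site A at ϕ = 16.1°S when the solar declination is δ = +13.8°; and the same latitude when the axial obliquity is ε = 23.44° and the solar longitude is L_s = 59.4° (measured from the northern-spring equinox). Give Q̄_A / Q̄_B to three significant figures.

— Configuration A (ϕ=-16.1°):
cos h₀ = −tan(-16.1°) tan(+13.800°) = 0.0709, h₀ = 1.4998 rad.
Bracket: h₀ sin ϕ sin δ + cos ϕ cos δ sin h₀ = 1.4998×-0.27731×0.23853 + 0.96078×0.97113×0.99748 = -0.099207 + 0.930691 = 0.831484.
Q̄ = (S_0/π) × [bracket] = (1361/π) × 0.831484 = 360.22 W/m².
— Configuration B (ϕ=-16.1°):
Solar declination: sin δ = sin ε · sin L_s = sin 23.44° × sin 59.4° = 0.34239, so δ = +20.023°.
cos h₀ = −tan(-16.1°) tan(+20.023°) = 0.1052, h₀ = 1.4654 rad.
Bracket: h₀ sin ϕ sin δ + cos ϕ cos δ sin h₀ = 1.4654×-0.27731×0.34239 + 0.96078×0.93956×0.99445 = -0.139137 + 0.897700 = 0.758563.
Q̄ = (S_0/π) × [bracket] = (1361/π) × 0.758563 = 328.62 W/m².
Ratio Q̄_A / Q̄_B = 360.22 / 328.62 = 1.096.

Q̄_A / Q̄_B ≈ 1.10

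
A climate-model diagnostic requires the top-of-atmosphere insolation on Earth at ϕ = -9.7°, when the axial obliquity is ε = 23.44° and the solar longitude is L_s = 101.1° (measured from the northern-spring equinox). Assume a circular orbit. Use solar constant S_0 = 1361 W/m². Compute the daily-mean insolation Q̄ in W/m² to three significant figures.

Q̄ ≈ 349 W/m²

Solar declination: sin δ = sin ε · sin L_s = sin 23.44° × sin 101.1° = 0.39035, so δ = +22.976°.
cos h₀ = −tan(-9.7°) tan(+22.976°) = 0.0725, h₀ = 1.4983 rad.
Bracket: h₀ sin ϕ sin δ + cos ϕ cos δ sin h₀ = 1.4983×-0.16849×0.39035 + 0.98570×0.92067×0.99737 = -0.098543 + 0.905118 = 0.806575.
Q̄ = (S_0/π) × [bracket] = (1361/π) × 0.806575 = 349.4 W/m².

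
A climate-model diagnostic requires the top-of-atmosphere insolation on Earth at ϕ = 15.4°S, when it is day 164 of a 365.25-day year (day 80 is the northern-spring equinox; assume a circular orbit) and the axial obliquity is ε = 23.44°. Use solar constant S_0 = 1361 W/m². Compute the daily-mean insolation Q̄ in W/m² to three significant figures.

Solar longitude: L_s = 360° × (164 − 80)/365.25 = 82.793°.
sin δ = sin 23.44° × sin 82.793° = 0.39465, so δ = +23.244°.
cos h₀ = −tan(-15.4°) tan(+23.244°) = 0.1183, h₀ = 1.4522 rad.
Bracket: h₀ sin ϕ sin δ + cos ϕ cos δ sin h₀ = 1.4522×-0.26556×0.39465 + 0.96410×0.91883×0.99298 = -0.152195 + 0.879625 = 0.727430.
Q̄ = (S_0/π) × [bracket] = (1361/π) × 0.727430 = 315.1 W/m².

Q̄ ≈ 315 W/m²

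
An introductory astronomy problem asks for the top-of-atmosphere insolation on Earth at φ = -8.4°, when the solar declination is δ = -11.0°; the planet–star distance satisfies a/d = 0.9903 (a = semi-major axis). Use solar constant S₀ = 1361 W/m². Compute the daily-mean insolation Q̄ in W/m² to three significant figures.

cos H₀ = −tan(-8.4°) tan(-11.000°) = -0.0287, H₀ = 1.5995 rad.
Bracket: H₀ sin φ sin δ + cos φ cos δ sin H₀ = 1.5995×-0.14608×-0.19081 + 0.98927×0.98163×0.99959 = 0.044584 + 0.970699 = 1.015283.
Inverse-square distance factor (a/d)² = 0.9903² = 0.980694.
Q̄ = (S₀/π) × 0.980694 × [bracket] = (1361/π) × 0.980694 × 1.015283 = 431.3 W/m².

Q̄ ≈ 431 W/m²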